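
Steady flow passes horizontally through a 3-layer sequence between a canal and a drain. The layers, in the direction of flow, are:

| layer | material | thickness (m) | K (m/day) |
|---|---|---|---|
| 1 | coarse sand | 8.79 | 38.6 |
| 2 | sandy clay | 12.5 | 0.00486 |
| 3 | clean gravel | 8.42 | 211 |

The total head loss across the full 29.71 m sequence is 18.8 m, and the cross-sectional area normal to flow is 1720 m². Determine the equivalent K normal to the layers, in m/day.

Flow is perpendicular to layering, so the layers act in series and the equivalent K is the thickness-weighted harmonic mean.
Total thickness L = 8.79 + 12.5 + 8.42 = 29.71 m.
Σ(b_i/K_i) = 8.79/38.6 + 12.5/0.00486 + 8.42/211 = 2572 d.
K_eq = L / Σ(b_i/K_i) = 29.71 / 2572 = 0.01155 m/day.

0.0116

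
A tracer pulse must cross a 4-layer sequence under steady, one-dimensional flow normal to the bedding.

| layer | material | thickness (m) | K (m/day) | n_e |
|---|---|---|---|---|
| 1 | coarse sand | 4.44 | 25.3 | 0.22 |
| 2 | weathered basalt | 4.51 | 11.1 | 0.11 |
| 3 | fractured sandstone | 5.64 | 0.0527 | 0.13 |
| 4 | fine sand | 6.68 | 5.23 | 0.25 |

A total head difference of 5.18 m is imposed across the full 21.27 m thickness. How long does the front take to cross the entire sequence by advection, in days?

With flow normal to the layers, continuity requires the same specific discharge q through every layer.
Σ(b_i/K_i) = 4.44/25.3 + 4.51/11.1 + 5.64/0.0527 + 6.68/5.23 = 108.9 d.
q = Δh / Σ(b_i/K_i) = 5.18 / 108.9 = 0.04758 m/day.
In each layer the seepage velocity is v_i = q/n_i, so the layer transit time is t_i = b_i·n_i / q:
  layer 1 (coarse sand): t_1 = 4.44 × 0.22 / 0.04758 = 20.53 d
  layer 2 (weathered basalt): t_2 = 4.51 × 0.11 / 0.04758 = 10.43 d
  layer 3 (fractured sandstone): t_3 = 5.64 × 0.13 / 0.04758 = 15.41 d
  layer 4 (fine sand): t_4 = 6.68 × 0.25 / 0.04758 = 35.10 d
Total t = Σ t_i = 81.47 days.

81.5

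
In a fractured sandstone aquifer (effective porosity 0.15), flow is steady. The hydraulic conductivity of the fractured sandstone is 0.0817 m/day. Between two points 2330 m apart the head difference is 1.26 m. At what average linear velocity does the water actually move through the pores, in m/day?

0.000295

Hydraulic gradient i = Δh / L = 1.26 / 2330 = 0.0005408.
Darcy flux q = K · i = 0.08170 × 0.0005408 = 4.418e-05 m/day.
Seepage velocity v = q / n_e = 4.418e-05 / 0.15 = 0.0002945 m/day.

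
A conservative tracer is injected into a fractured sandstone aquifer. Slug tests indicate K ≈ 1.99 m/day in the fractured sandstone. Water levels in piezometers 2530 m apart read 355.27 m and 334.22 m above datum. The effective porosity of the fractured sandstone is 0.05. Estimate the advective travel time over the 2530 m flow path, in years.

20.9

Hydraulic gradient i = (355.27 − 334.22) / 2530 = 21.05 / 2530 = 0.008320.
Darcy flux q = K · i = 1.990 × 0.008320 = 0.01656 m/day.
Seepage velocity v = q / n_e = 0.01656 / 0.05 = 0.3311 m/day.
Travel time t = L / v = 2530 / 0.3311 = 7640 days = 20.92 years.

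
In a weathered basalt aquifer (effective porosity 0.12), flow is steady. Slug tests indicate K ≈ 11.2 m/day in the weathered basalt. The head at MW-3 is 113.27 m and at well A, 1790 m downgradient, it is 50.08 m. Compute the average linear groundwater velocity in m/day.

3.29

Hydraulic gradient i = (113.27 − 50.08) / 1790 = 63.19 / 1790 = 0.03530.
Darcy flux q = K · i = 11.20 × 0.03530 = 0.3954 m/day.
Seepage velocity v = q / n_e = 0.3954 / 0.12 = 3.295 m/day.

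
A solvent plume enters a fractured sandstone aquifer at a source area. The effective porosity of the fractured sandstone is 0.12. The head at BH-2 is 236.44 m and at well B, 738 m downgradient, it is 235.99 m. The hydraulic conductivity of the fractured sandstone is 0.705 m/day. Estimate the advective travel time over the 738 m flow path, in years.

Hydraulic gradient i = (236.44 − 235.99) / 738 = 0.45 / 738 = 0.0006098.
Darcy flux q = K · i = 0.7050 × 0.0006098 = 0.0004299 m/day.
Seepage velocity v = q / n_e = 0.0004299 / 0.12 = 0.003582 m/day.
Travel time t = L / v = 738 / 0.003582 = 2.060e+05 days = 564.0 years.

564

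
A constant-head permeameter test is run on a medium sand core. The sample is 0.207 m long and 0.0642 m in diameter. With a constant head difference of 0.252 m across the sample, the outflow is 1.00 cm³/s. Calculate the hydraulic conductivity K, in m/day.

21.9

Cross-sectional area A = π·(d/2)² = π × (0.0642/2)² = 0.003237 m².
Convert discharge: 1.00 cm³/s = 1.000e-06 m³/s.
Darcy's law rearranged: K = Q·L / (A·Δh) = 1.000e-06 × 0.207 / (0.003237 × 0.252) = 0.0002538 m/s = 21.92 m/day.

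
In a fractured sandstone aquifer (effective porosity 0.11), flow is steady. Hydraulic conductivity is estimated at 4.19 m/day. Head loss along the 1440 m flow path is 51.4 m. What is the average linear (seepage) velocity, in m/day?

1.36

Hydraulic gradient i = Δh / L = 51.4 / 1440 = 0.03569.
Darcy flux q = K · i = 4.190 × 0.03569 = 0.1496 m/day.
Seepage velocity v = q / n_e = 0.1496 / 0.11 = 1.360 m/day.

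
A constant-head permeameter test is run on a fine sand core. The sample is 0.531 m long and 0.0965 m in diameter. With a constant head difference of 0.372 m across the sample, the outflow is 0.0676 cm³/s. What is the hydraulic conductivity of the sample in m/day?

1.14

Cross-sectional area A = π·(d/2)² = π × (0.0965/2)² = 0.007314 m².
Convert discharge: 0.0676 cm³/s = 6.760e-08 m³/s.
Darcy's law rearranged: K = Q·L / (A·Δh) = 6.760e-08 × 0.531 / (0.007314 × 0.372) = 1.319e-05 m/s = 1.140 m/day.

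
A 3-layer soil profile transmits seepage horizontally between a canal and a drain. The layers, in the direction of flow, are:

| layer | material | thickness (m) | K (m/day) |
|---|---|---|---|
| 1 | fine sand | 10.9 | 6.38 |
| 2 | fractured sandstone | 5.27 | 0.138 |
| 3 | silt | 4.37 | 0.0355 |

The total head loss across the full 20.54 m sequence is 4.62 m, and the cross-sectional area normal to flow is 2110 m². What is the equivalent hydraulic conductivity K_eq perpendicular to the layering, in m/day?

0.126

Flow is perpendicular to layering, so the layers act in series and the equivalent K is the thickness-weighted harmonic mean.
Total thickness L = 10.9 + 5.27 + 4.37 = 20.54 m.
Σ(b_i/K_i) = 10.9/6.38 + 5.27/0.138 + 4.37/0.0355 = 163.0 d.
K_eq = L / Σ(b_i/K_i) = 20.54 / 163.0 = 0.1260 m/day.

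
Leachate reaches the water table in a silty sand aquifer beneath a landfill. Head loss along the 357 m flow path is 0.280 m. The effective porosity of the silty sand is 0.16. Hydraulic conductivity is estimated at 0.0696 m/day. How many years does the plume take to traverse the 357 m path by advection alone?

2860

Hydraulic gradient i = Δh / L = 0.280 / 357 = 0.0007843.
Darcy flux q = K · i = 0.06960 × 0.0007843 = 5.459e-05 m/day.
Seepage velocity v = q / n_e = 5.459e-05 / 0.16 = 0.0003412 m/day.
Travel time t = L / v = 357 / 0.0003412 = 1.046e+06 days = 2865 years.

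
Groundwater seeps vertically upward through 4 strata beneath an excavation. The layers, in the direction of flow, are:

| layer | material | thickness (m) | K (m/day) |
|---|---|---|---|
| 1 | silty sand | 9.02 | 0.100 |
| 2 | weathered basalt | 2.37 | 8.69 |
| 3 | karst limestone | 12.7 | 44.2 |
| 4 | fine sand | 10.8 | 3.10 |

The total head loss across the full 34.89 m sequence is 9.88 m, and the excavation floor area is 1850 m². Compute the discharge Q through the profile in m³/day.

194

Flow is perpendicular to layering, so the layers act in series and the equivalent K is the thickness-weighted harmonic mean.
Total thickness L = 9.02 + 2.37 + 12.7 + 10.8 = 34.89 m.
Σ(b_i/K_i) = 9.02/0.100 + 2.37/8.69 + 12.7/44.2 + 10.8/3.10 = 94.24 d.
K_eq = L / Σ(b_i/K_i) = 34.89 / 94.24 = 0.3702 m/day.
Q = K_eq · A · (Δh/L) = 0.3702 × 1850 × (9.88/34.89) = 193.9 m³/day.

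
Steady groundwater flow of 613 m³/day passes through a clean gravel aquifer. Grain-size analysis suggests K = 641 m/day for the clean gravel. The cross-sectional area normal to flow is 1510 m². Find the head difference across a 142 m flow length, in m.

0.0899

From Q = K·A·i, i = Q / (K·A) = 613 / (641.0 × 1510) = 0.0006333.
Head loss Δh = i · L = 0.0006333 × 142 = 0.08993 m.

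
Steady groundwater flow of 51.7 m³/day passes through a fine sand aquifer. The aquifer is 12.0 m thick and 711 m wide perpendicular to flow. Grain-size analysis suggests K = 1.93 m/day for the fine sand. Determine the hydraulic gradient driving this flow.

Cross-sectional area A = 711 × 12.0 = 8532 m².
From Q = K·A·i, i = Q / (K·A) = 51.7 / (1.930 × 8532) = 0.003140.

0.00314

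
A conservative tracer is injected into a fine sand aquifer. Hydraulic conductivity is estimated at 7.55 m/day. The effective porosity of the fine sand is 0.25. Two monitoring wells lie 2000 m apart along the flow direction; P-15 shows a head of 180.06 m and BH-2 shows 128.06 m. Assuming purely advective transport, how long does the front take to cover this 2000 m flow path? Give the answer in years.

Hydraulic gradient i = (180.06 − 128.06) / 2000 = 52 / 2000 = 0.02600.
Darcy flux q = K · i = 7.550 × 0.02600 = 0.1963 m/day.
Seepage velocity v = q / n_e = 0.1963 / 0.25 = 0.7852 m/day.
Travel time t = L / v = 2000 / 0.7852 = 2547 days = 6.974 years.

6.97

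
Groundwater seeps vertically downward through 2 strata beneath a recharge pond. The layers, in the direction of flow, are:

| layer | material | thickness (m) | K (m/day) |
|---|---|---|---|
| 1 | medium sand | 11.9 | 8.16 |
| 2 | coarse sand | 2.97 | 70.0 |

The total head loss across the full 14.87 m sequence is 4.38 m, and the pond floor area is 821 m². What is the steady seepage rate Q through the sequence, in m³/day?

2400

Flow is perpendicular to layering, so the layers act in series and the equivalent K is the thickness-weighted harmonic mean.
Total thickness L = 11.9 + 2.97 = 14.87 m.
Σ(b_i/K_i) = 11.9/8.16 + 2.97/70.0 = 1.501 d.
K_eq = L / Σ(b_i/K_i) = 14.87 / 1.501 = 9.908 m/day.
Q = K_eq · A · (Δh/L) = 9.908 × 821 × (4.38/14.87) = 2396 m³/day.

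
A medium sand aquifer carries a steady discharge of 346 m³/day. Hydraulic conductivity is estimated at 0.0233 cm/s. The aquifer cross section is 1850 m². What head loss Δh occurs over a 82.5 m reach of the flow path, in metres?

0.766

Convert K: 0.0233 cm/s × 864 = 20.13 m/day.
From Q = K·A·i, i = Q / (K·A) = 346 / (20.13 × 1850) = 0.009290.
Head loss Δh = i · L = 0.009290 × 82.5 = 0.7665 m.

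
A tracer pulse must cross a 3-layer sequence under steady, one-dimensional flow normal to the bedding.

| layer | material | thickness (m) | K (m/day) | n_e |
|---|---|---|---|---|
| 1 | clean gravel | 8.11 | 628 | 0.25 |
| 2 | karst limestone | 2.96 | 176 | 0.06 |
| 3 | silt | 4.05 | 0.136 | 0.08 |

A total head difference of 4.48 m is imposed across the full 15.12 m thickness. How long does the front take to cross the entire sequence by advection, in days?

With flow normal to the layers, continuity requires the same specific discharge q through every layer.
Σ(b_i/K_i) = 8.11/628 + 2.96/176 + 4.05/0.136 = 29.81 d.
q = Δh / Σ(b_i/K_i) = 4.48 / 29.81 = 0.1503 m/day.
In each layer the seepage velocity is v_i = q/n_i, so the layer transit time is t_i = b_i·n_i / q:
  layer 1 (clean gravel): t_1 = 8.11 × 0.25 / 0.1503 = 13.49 d
  layer 2 (karst limestone): t_2 = 2.96 × 0.06 / 0.1503 = 1.182 d
  layer 3 (silt): t_3 = 4.05 × 0.08 / 0.1503 = 2.156 d
Total t = Σ t_i = 16.83 days.

16.8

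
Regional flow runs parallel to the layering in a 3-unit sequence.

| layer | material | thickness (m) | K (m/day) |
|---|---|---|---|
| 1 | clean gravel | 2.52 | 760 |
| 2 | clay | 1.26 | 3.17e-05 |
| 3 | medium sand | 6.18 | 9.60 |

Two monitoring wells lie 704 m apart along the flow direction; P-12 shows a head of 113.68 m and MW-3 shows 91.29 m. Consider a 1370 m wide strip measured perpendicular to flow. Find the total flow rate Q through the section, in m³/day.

86000

Flow is parallel to layering, so each bed carries its own Darcy discharge and the transmissivities add.
Σ(K_i·b_i) = 760×2.52 + 3.17e-05×1.26 + 9.60×6.18 = 1975 m²/day.
Hydraulic gradient i = (113.68 − 91.29) / 704 = 22.39 / 704 = 0.03180.
Q = Σ(K_i·b_i) · W · i = 1975 × 1370 × 0.03180 = 86033 m³/day.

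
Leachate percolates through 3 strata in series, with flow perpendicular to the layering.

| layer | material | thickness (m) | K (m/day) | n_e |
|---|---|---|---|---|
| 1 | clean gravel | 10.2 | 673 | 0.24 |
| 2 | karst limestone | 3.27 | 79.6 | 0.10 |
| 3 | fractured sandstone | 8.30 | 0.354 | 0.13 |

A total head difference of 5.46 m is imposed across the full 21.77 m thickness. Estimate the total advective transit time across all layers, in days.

16.6

With flow normal to the layers, continuity requires the same specific discharge q through every layer.
Σ(b_i/K_i) = 10.2/673 + 3.27/79.6 + 8.30/0.354 = 23.50 d.
q = Δh / Σ(b_i/K_i) = 5.46 / 23.50 = 0.2323 m/day.
In each layer the seepage velocity is v_i = q/n_i, so the layer transit time is t_i = b_i·n_i / q:
  layer 1 (clean gravel): t_1 = 10.2 × 0.24 / 0.2323 = 10.54 d
  layer 2 (karst limestone): t_2 = 3.27 × 0.10 / 0.2323 = 1.408 d
  layer 3 (fractured sandstone): t_3 = 8.30 × 0.13 / 0.2323 = 4.645 d
Total t = Σ t_i = 16.59 days.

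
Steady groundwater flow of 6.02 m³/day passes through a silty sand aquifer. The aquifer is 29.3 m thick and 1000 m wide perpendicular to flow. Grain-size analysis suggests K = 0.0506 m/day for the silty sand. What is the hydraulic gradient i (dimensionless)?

0.00406

Cross-sectional area A = 1000 × 29.3 = 29300 m².
From Q = K·A·i, i = Q / (K·A) = 6.02 / (0.05060 × 29300) = 0.004060.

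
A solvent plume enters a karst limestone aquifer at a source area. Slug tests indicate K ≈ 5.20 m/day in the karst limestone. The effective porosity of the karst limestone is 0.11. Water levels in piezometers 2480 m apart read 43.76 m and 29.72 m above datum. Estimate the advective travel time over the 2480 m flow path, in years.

Hydraulic gradient i = (43.76 − 29.72) / 2480 = 14.04 / 2480 = 0.005661.
Darcy flux q = K · i = 5.200 × 0.005661 = 0.02944 m/day.
Seepage velocity v = q / n_e = 0.02944 / 0.11 = 0.2676 m/day.
Travel time t = L / v = 2480 / 0.2676 = 9267 days = 25.37 years.

25.4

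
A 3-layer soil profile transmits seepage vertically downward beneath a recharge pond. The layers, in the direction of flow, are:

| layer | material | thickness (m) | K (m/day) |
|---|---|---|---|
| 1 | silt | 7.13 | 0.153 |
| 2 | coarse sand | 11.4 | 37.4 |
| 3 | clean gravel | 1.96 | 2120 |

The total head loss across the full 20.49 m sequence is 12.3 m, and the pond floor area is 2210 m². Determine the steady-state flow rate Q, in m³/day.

Flow is perpendicular to layering, so the layers act in series and the equivalent K is the thickness-weighted harmonic mean.
Total thickness L = 7.13 + 11.4 + 1.96 = 20.49 m.
Σ(b_i/K_i) = 7.13/0.153 + 11.4/37.4 + 1.96/2120 = 46.91 d.
K_eq = L / Σ(b_i/K_i) = 20.49 / 46.91 = 0.4368 m/day.
Q = K_eq · A · (Δh/L) = 0.4368 × 2210 × (12.3/20.49) = 579.5 m³/day.

580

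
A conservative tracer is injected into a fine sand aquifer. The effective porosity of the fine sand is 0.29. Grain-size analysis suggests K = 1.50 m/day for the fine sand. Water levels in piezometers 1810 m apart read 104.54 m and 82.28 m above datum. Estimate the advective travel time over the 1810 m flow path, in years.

77.9

Hydraulic gradient i = (104.54 − 82.28) / 1810 = 22.26 / 1810 = 0.01230.
Darcy flux q = K · i = 1.500 × 0.01230 = 0.01845 m/day.
Seepage velocity v = q / n_e = 0.01845 / 0.29 = 0.06361 m/day.
Travel time t = L / v = 1810 / 0.06361 = 28454 days = 77.90 years.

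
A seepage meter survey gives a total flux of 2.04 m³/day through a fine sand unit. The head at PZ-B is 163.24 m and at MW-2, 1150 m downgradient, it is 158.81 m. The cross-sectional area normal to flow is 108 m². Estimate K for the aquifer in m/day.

Hydraulic gradient i = (163.24 − 158.81) / 1150 = 4.43 / 1150 = 0.003852.
From Q = K·A·i, K = Q / (A·i) = 2.04 / (108.0 × 0.003852) = 4.903 m/day.

4.90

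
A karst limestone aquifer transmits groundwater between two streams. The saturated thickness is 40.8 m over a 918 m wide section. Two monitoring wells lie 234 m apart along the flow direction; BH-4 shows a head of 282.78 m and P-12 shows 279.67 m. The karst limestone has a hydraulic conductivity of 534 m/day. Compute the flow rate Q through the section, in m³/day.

266000

Cross-sectional area A = 918 × 40.8 = 37454 m².
Hydraulic gradient i = (282.78 − 279.67) / 234 = 3.11 / 234 = 0.01329.
Darcy's law: Q = K · A · i = 534.0 × 37454 × 0.01329 = 2.658e+05 m³/day.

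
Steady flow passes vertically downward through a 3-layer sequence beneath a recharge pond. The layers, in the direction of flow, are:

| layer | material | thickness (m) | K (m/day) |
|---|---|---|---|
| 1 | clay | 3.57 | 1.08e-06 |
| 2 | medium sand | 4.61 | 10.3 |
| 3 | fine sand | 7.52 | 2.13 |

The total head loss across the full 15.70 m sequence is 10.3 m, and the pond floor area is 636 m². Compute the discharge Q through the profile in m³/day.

0.00198

Flow is perpendicular to layering, so the layers act in series and the equivalent K is the thickness-weighted harmonic mean.
Total thickness L = 3.57 + 4.61 + 7.52 = 15.70 m.
Σ(b_i/K_i) = 3.57/1.08e-06 + 4.61/10.3 + 7.52/2.13 = 3.306e+06 d.
K_eq = L / Σ(b_i/K_i) = 15.70 / 3.306e+06 = 4.750e-06 m/day.
Q = K_eq · A · (Δh/L) = 4.750e-06 × 636 × (10.3/15.70) = 0.001982 m³/day.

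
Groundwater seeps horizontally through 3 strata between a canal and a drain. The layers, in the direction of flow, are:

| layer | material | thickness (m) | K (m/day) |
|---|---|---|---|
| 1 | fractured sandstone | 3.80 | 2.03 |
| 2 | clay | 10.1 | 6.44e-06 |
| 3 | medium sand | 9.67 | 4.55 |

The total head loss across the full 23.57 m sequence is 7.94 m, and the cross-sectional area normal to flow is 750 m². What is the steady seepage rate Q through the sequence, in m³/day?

0.00380

Flow is perpendicular to layering, so the layers act in series and the equivalent K is the thickness-weighted harmonic mean.
Total thickness L = 3.80 + 10.1 + 9.67 = 23.57 m.
Σ(b_i/K_i) = 3.80/2.03 + 10.1/6.44e-06 + 9.67/4.55 = 1.568e+06 d.
K_eq = L / Σ(b_i/K_i) = 23.57 / 1.568e+06 = 1.503e-05 m/day.
Q = K_eq · A · (Δh/L) = 1.503e-05 × 750 × (7.94/23.57) = 0.003797 m³/day.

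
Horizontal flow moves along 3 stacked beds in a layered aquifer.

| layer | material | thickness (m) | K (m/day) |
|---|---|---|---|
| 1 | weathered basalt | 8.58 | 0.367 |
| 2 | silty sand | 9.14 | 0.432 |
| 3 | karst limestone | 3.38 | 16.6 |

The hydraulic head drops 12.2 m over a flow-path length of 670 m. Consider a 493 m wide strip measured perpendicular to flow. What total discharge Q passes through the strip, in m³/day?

567

Flow is parallel to layering, so each bed carries its own Darcy discharge and the transmissivities add.
Σ(K_i·b_i) = 0.367×8.58 + 0.432×9.14 + 16.6×3.38 = 63.21 m²/day.
Hydraulic gradient i = Δh / L = 12.2 / 670 = 0.01821.
Q = Σ(K_i·b_i) · W · i = 63.21 × 493 × 0.01821 = 567.4 m³/day.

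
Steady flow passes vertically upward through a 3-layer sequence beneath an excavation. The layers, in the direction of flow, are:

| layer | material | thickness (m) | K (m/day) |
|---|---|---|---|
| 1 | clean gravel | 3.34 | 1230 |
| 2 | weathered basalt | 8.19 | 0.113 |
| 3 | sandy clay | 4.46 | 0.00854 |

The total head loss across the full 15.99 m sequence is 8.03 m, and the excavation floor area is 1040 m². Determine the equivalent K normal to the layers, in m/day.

0.0269

Flow is perpendicular to layering, so the layers act in series and the equivalent K is the thickness-weighted harmonic mean.
Total thickness L = 3.34 + 8.19 + 4.46 = 15.99 m.
Σ(b_i/K_i) = 3.34/1230 + 8.19/0.113 + 4.46/0.00854 = 594.7 d.
K_eq = L / Σ(b_i/K_i) = 15.99 / 594.7 = 0.02689 m/day.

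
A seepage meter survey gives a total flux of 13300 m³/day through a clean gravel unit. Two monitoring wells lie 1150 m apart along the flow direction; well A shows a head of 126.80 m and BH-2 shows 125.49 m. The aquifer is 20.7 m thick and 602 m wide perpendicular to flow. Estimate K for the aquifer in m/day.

Cross-sectional area A = 602 × 20.7 = 12461 m².
Hydraulic gradient i = (126.80 − 125.49) / 1150 = 1.31 / 1150 = 0.001139.
From Q = K·A·i, K = Q / (A·i) = 13300 / (12461 × 0.001139) = 936.9 m/day.

937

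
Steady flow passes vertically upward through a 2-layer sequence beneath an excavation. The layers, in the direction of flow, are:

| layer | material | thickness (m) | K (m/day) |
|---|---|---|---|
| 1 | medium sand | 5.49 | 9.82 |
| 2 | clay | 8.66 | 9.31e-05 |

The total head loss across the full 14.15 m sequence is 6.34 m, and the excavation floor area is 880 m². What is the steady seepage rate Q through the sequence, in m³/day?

0.0600

Flow is perpendicular to layering, so the layers act in series and the equivalent K is the thickness-weighted harmonic mean.
Total thickness L = 5.49 + 8.66 = 14.15 m.
Σ(b_i/K_i) = 5.49/9.82 + 8.66/9.31e-05 = 93019 d.
K_eq = L / Σ(b_i/K_i) = 14.15 / 93019 = 0.0001521 m/day.
Q = K_eq · A · (Δh/L) = 0.0001521 × 880 × (6.34/14.15) = 0.05998 m³/day.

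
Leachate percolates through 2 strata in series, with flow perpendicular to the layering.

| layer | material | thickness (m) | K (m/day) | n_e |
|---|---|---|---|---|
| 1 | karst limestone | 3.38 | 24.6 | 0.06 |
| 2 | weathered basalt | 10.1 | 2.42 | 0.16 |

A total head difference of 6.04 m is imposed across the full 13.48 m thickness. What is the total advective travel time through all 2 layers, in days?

With flow normal to the layers, continuity requires the same specific discharge q through every layer.
Σ(b_i/K_i) = 3.38/24.6 + 10.1/2.42 = 4.311 d.
q = Δh / Σ(b_i/K_i) = 6.04 / 4.311 = 1.401 m/day.
In each layer the seepage velocity is v_i = q/n_i, so the layer transit time is t_i = b_i·n_i / q:
  layer 1 (karst limestone): t_1 = 3.38 × 0.06 / 1.401 = 0.1447 d
  layer 2 (weathered basalt): t_2 = 10.1 × 0.16 / 1.401 = 1.153 d
Total t = Σ t_i = 1.298 days.

1.30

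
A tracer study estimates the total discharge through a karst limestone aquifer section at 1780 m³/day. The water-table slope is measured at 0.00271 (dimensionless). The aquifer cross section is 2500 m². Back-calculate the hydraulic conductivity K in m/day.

263

Hydraulic gradient i = 0.00271.
From Q = K·A·i, K = Q / (A·i) = 1780 / (2500 × 0.002710) = 262.7 m/day.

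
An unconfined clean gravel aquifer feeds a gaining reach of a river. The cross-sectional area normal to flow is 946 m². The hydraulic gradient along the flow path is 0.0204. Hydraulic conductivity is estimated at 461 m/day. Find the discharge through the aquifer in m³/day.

8900

Hydraulic gradient i = 0.0204.
Darcy's law: Q = K · A · i = 461.0 × 946.0 × 0.02040 = 8897 m³/day.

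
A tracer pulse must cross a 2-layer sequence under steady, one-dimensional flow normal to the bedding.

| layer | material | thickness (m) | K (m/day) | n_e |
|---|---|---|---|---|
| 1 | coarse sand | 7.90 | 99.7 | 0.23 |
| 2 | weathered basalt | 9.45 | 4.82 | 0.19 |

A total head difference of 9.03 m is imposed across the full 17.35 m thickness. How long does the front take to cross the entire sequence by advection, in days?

With flow normal to the layers, continuity requires the same specific discharge q through every layer.
Σ(b_i/K_i) = 7.90/99.7 + 9.45/4.82 = 2.040 d.
q = Δh / Σ(b_i/K_i) = 9.03 / 2.040 = 4.427 m/day.
In each layer the seepage velocity is v_i = q/n_i, so the layer transit time is t_i = b_i·n_i / q:
  layer 1 (coarse sand): t_1 = 7.90 × 0.23 / 4.427 = 0.4104 d
  layer 2 (weathered basalt): t_2 = 9.45 × 0.19 / 4.427 = 0.4056 d
Total t = Σ t_i = 0.8160 days.

0.816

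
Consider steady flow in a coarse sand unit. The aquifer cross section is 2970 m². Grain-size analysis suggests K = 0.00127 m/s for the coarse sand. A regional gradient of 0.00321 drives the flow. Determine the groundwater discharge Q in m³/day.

Convert K: 0.00127 m/s × 86400 = 109.7 m/day.
Hydraulic gradient i = 0.00321.
Darcy's law: Q = K · A · i = 109.7 × 2970 × 0.003210 = 1046 m³/day.

1050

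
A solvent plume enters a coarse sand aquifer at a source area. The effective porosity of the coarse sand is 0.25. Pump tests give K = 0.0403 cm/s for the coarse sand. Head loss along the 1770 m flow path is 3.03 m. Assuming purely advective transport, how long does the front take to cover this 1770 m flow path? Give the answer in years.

20.3

Convert K: 0.0403 cm/s × 864 = 34.82 m/day.
Hydraulic gradient i = Δh / L = 3.03 / 1770 = 0.001712.
Darcy flux q = K · i = 34.82 × 0.001712 = 0.05961 m/day.
Seepage velocity v = q / n_e = 0.05961 / 0.25 = 0.2384 m/day.
Travel time t = L / v = 1770 / 0.2384 = 7424 days = 20.33 years.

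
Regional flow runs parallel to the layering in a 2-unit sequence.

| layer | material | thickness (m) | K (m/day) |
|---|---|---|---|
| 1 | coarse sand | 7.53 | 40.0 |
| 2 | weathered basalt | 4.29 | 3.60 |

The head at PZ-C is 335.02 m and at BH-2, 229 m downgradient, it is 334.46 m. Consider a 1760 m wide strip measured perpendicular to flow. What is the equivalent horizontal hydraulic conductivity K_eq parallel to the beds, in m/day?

26.8

Flow is parallel to layering, so each bed carries its own Darcy discharge and the transmissivities add.
Σ(K_i·b_i) = 40.0×7.53 + 3.60×4.29 = 316.6 m²/day.
Total thickness b = 11.82 m, so K_eq = Σ(K_i·b_i)/b = 26.79 m/day.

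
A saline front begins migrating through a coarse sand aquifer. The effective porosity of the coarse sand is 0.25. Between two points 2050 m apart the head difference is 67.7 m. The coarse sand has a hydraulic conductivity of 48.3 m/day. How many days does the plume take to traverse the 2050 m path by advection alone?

321

Hydraulic gradient i = Δh / L = 67.7 / 2050 = 0.03302.
Darcy flux q = K · i = 48.30 × 0.03302 = 1.595 m/day.
Seepage velocity v = q / n_e = 1.595 / 0.25 = 6.380 m/day.
Travel time t = L / v = 2050 / 6.380 = 321.3 days.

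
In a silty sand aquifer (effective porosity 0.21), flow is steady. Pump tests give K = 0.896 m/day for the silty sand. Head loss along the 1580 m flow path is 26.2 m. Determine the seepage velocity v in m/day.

0.0708

Hydraulic gradient i = Δh / L = 26.2 / 1580 = 0.01658.
Darcy flux q = K · i = 0.8960 × 0.01658 = 0.01486 m/day.
Seepage velocity v = q / n_e = 0.01486 / 0.21 = 0.07075 m/day.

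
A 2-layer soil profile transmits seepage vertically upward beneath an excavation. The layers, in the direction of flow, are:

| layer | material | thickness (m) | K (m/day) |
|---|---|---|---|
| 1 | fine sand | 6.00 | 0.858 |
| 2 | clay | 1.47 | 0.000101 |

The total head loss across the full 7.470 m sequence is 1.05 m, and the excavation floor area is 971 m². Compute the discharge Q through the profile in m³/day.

Flow is perpendicular to layering, so the layers act in series and the equivalent K is the thickness-weighted harmonic mean.
Total thickness L = 6.00 + 1.47 = 7.470 m.
Σ(b_i/K_i) = 6.00/0.858 + 1.47/0.000101 = 14561 d.
K_eq = L / Σ(b_i/K_i) = 7.470 / 14561 = 0.0005130 m/day.
Q = K_eq · A · (Δh/L) = 0.0005130 × 971 × (1.05/7.470) = 0.07002 m³/day.

0.0700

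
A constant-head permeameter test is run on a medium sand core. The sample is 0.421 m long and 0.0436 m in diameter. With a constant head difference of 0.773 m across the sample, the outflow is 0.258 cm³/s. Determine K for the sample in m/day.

Cross-sectional area A = π·(d/2)² = π × (0.0436/2)² = 0.001493 m².
Convert discharge: 0.258 cm³/s = 2.580e-07 m³/s.
Darcy's law rearranged: K = Q·L / (A·Δh) = 2.580e-07 × 0.421 / (0.001493 × 0.773) = 9.412e-05 m/s = 8.132 m/day.

8.13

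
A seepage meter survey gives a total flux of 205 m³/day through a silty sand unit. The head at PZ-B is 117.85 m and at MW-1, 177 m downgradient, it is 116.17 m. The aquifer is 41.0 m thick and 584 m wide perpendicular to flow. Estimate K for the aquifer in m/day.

0.902

Cross-sectional area A = 584 × 41.0 = 23944 m².
Hydraulic gradient i = (117.85 − 116.17) / 177 = 1.68 / 177 = 0.009492.
From Q = K·A·i, K = Q / (A·i) = 205 / (23944 × 0.009492) = 0.9020 m/day.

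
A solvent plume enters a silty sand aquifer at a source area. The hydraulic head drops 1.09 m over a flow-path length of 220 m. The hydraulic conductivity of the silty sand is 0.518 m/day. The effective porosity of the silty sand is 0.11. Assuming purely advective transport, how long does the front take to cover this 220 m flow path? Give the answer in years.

25.8

Hydraulic gradient i = Δh / L = 1.09 / 220 = 0.004955.
Darcy flux q = K · i = 0.5180 × 0.004955 = 0.002566 m/day.
Seepage velocity v = q / n_e = 0.002566 / 0.11 = 0.02333 m/day.
Travel time t = L / v = 220 / 0.02333 = 9429 days = 25.82 years.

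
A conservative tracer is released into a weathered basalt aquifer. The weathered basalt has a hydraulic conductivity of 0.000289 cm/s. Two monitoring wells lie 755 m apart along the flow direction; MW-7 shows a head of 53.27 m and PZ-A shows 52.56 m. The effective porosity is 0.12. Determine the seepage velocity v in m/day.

0.00196

Convert K: 0.000289 cm/s × 864 = 0.2497 m/day.
Hydraulic gradient i = (53.27 − 52.56) / 755 = 0.71 / 755 = 0.0009404.
Darcy flux q = K · i = 0.2497 × 0.0009404 = 0.0002348 m/day.
Seepage velocity v = q / n_e = 0.0002348 / 0.12 = 0.001957 m/day.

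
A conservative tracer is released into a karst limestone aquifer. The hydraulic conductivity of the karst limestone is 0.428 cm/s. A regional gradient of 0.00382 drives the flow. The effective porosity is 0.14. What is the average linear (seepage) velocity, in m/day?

10.1

Convert K: 0.428 cm/s × 864 = 369.8 m/day.
Hydraulic gradient i = 0.00382.
Darcy flux q = K · i = 369.8 × 0.003820 = 1.413 m/day.
Seepage velocity v = q / n_e = 1.413 / 0.14 = 10.09 m/day.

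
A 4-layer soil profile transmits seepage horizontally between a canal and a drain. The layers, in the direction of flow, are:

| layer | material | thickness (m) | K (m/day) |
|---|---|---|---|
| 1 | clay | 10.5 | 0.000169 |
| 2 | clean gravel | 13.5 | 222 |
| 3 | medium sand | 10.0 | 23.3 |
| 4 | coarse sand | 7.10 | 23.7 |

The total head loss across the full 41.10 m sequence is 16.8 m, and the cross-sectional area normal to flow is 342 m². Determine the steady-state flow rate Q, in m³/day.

0.0925

Flow is perpendicular to layering, so the layers act in series and the equivalent K is the thickness-weighted harmonic mean.
Total thickness L = 10.5 + 13.5 + 10.0 + 7.10 = 41.10 m.
Σ(b_i/K_i) = 10.5/0.000169 + 13.5/222 + 10.0/23.3 + 7.10/23.7 = 62131 d.
K_eq = L / Σ(b_i/K_i) = 41.10 / 62131 = 0.0006615 m/day.
Q = K_eq · A · (Δh/L) = 0.0006615 × 342 × (16.8/41.10) = 0.09248 m³/day.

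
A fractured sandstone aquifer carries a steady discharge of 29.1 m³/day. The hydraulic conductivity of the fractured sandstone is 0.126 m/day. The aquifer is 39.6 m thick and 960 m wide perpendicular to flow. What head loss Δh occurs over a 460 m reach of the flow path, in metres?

Cross-sectional area A = 960 × 39.6 = 38016 m².
From Q = K·A·i, i = Q / (K·A) = 29.1 / (0.1260 × 38016) = 0.006075.
Head loss Δh = i · L = 0.006075 × 460 = 2.795 m.

2.79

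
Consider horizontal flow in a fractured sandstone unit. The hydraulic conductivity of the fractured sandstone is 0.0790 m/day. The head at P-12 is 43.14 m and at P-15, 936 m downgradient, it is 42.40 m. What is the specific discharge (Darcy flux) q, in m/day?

Hydraulic gradient i = (43.14 − 42.40) / 936 = 0.74 / 936 = 0.0007906.
Specific discharge q = K · i = 0.07900 × 0.0007906 = 6.246e-05 m/day.

6.25e-05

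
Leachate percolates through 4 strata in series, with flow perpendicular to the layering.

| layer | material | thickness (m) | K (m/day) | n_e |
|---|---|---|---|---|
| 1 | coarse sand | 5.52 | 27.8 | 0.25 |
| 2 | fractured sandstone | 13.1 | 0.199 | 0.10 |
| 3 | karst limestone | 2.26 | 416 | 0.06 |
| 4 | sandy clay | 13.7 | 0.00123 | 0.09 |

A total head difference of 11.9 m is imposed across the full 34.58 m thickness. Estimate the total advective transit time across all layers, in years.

10.5

With flow normal to the layers, continuity requires the same specific discharge q through every layer.
Σ(b_i/K_i) = 5.52/27.8 + 13.1/0.199 + 2.26/416 + 13.7/0.00123 = 11204 d.
q = Δh / Σ(b_i/K_i) = 11.9 / 11204 = 0.001062 m/day.
In each layer the seepage velocity is v_i = q/n_i, so the layer transit time is t_i = b_i·n_i / q:
  layer 1 (coarse sand): t_1 = 5.52 × 0.25 / 0.001062 = 1299 d
  layer 2 (fractured sandstone): t_2 = 13.1 × 0.10 / 0.001062 = 1233 d
  layer 3 (karst limestone): t_3 = 2.26 × 0.06 / 0.001062 = 127.7 d
  layer 4 (sandy clay): t_4 = 13.7 × 0.09 / 0.001062 = 1161 d
Total t = Σ t_i = 3821 days = 10.46 years.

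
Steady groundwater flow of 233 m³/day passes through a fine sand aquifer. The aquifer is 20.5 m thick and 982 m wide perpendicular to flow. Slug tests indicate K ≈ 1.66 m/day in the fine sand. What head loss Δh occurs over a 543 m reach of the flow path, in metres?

3.79

Cross-sectional area A = 982 × 20.5 = 20131 m².
From Q = K·A·i, i = Q / (K·A) = 233 / (1.660 × 20131) = 0.006972.
Head loss Δh = i · L = 0.006972 × 543 = 3.786 m.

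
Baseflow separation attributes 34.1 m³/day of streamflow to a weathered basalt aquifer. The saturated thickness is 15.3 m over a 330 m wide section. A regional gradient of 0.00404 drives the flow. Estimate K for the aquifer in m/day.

Cross-sectional area A = 330 × 15.3 = 5049 m².
Hydraulic gradient i = 0.00404.
From Q = K·A·i, K = Q / (A·i) = 34.1 / (5049 × 0.004040) = 1.672 m/day.

1.67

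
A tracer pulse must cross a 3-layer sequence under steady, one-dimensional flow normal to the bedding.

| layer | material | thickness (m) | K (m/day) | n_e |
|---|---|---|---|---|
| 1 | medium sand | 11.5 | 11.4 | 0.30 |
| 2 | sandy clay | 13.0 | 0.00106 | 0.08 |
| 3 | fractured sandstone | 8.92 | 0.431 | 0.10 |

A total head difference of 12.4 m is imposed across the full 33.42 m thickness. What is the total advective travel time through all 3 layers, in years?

14.6

With flow normal to the layers, continuity requires the same specific discharge q through every layer.
Σ(b_i/K_i) = 11.5/11.4 + 13.0/0.00106 + 8.92/0.431 = 12286 d.
q = Δh / Σ(b_i/K_i) = 12.4 / 12286 = 0.001009 m/day.
In each layer the seepage velocity is v_i = q/n_i, so the layer transit time is t_i = b_i·n_i / q:
  layer 1 (medium sand): t_1 = 11.5 × 0.30 / 0.001009 = 3418 d
  layer 2 (sandy clay): t_2 = 13.0 × 0.08 / 0.001009 = 1030 d
  layer 3 (fractured sandstone): t_3 = 8.92 × 0.10 / 0.001009 = 883.8 d
Total t = Σ t_i = 5332 days = 14.60 years.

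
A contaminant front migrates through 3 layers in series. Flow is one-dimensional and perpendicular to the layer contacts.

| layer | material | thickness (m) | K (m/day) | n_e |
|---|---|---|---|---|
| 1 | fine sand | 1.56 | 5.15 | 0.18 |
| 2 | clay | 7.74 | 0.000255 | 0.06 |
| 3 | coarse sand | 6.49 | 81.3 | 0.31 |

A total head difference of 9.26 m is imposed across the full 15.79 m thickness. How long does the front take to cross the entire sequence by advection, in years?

24.7

With flow normal to the layers, continuity requires the same specific discharge q through every layer.
Σ(b_i/K_i) = 1.56/5.15 + 7.74/0.000255 + 6.49/81.3 = 30353 d.
q = Δh / Σ(b_i/K_i) = 9.26 / 30353 = 0.0003051 m/day.
In each layer the seepage velocity is v_i = q/n_i, so the layer transit time is t_i = b_i·n_i / q:
  layer 1 (fine sand): t_1 = 1.56 × 0.18 / 0.0003051 = 920.4 d
  layer 2 (clay): t_2 = 7.74 × 0.06 / 0.0003051 = 1522 d
  layer 3 (coarse sand): t_3 = 6.49 × 0.31 / 0.0003051 = 6595 d
Total t = Σ t_i = 9037 days = 24.74 years.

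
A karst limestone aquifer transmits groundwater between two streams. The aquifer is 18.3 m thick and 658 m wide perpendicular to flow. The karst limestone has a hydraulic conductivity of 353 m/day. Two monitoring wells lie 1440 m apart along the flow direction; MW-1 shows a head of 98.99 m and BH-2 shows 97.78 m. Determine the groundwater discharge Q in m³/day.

3570

Cross-sectional area A = 658 × 18.3 = 12041 m².
Hydraulic gradient i = (98.99 − 97.78) / 1440 = 1.21 / 1440 = 0.0008403.
Darcy's law: Q = K · A · i = 353.0 × 12041 × 0.0008403 = 3572 m³/day.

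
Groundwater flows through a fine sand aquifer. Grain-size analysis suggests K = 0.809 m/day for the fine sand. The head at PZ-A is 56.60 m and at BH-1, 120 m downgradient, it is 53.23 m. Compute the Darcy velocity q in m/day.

Hydraulic gradient i = (56.60 − 53.23) / 120 = 3.37 / 120 = 0.02808.
Specific discharge q = K · i = 0.8090 × 0.02808 = 0.02272 m/day.

0.0227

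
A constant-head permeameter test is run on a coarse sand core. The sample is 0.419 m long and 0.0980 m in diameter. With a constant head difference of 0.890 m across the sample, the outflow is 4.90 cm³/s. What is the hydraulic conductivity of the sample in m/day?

Cross-sectional area A = π·(d/2)² = π × (0.0980/2)² = 0.007543 m².
Convert discharge: 4.90 cm³/s = 4.900e-06 m³/s.
Darcy's law rearranged: K = Q·L / (A·Δh) = 4.900e-06 × 0.419 / (0.007543 × 0.890) = 0.0003058 m/s = 26.42 m/day.

26.4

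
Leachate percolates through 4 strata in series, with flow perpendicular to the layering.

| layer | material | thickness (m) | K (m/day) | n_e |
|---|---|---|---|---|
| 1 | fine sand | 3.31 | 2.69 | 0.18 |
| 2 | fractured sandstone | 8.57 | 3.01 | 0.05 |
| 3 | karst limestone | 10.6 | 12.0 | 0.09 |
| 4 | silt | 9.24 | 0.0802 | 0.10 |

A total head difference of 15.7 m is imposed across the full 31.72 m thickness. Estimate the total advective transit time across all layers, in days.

22.2

With flow normal to the layers, continuity requires the same specific discharge q through every layer.
Σ(b_i/K_i) = 3.31/2.69 + 8.57/3.01 + 10.6/12.0 + 9.24/0.0802 = 120.2 d.
q = Δh / Σ(b_i/K_i) = 15.7 / 120.2 = 0.1306 m/day.
In each layer the seepage velocity is v_i = q/n_i, so the layer transit time is t_i = b_i·n_i / q:
  layer 1 (fine sand): t_1 = 3.31 × 0.18 / 0.1306 = 4.560 d
  layer 2 (fractured sandstone): t_2 = 8.57 × 0.05 / 0.1306 = 3.280 d
  layer 3 (karst limestone): t_3 = 10.6 × 0.09 / 0.1306 = 7.302 d
  layer 4 (silt): t_4 = 9.24 × 0.10 / 0.1306 = 7.073 d
Total t = Σ t_i = 22.22 days.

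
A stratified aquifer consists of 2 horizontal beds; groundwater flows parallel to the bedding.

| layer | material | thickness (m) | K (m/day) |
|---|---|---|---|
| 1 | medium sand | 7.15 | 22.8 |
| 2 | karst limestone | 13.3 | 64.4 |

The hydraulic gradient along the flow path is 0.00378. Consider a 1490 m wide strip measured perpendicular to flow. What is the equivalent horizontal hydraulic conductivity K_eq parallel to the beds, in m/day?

Flow is parallel to layering, so each bed carries its own Darcy discharge and the transmissivities add.
Σ(K_i·b_i) = 22.8×7.15 + 64.4×13.3 = 1020 m²/day.
Total thickness b = 20.45 m, so K_eq = Σ(K_i·b_i)/b = 49.86 m/day.

49.9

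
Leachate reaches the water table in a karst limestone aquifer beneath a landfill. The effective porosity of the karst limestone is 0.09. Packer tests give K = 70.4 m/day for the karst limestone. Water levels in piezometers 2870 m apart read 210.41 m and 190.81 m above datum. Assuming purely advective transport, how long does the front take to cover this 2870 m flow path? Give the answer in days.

537

Hydraulic gradient i = (210.41 − 190.81) / 2870 = 19.6 / 2870 = 0.006829.
Darcy flux q = K · i = 70.40 × 0.006829 = 0.4808 m/day.
Seepage velocity v = q / n_e = 0.4808 / 0.09 = 5.342 m/day.
Travel time t = L / v = 2870 / 5.342 = 537.3 days.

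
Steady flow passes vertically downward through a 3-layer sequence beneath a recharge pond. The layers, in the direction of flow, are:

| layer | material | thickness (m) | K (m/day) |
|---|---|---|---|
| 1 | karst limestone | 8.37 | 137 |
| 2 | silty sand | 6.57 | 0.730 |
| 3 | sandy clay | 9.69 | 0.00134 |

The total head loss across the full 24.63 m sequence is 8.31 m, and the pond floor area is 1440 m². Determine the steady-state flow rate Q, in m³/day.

Flow is perpendicular to layering, so the layers act in series and the equivalent K is the thickness-weighted harmonic mean.
Total thickness L = 8.37 + 6.57 + 9.69 = 24.63 m.
Σ(b_i/K_i) = 8.37/137 + 6.57/0.730 + 9.69/0.00134 = 7240 d.
K_eq = L / Σ(b_i/K_i) = 24.63 / 7240 = 0.003402 m/day.
Q = K_eq · A · (Δh/L) = 0.003402 × 1440 × (8.31/24.63) = 1.653 m³/day.

1.65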